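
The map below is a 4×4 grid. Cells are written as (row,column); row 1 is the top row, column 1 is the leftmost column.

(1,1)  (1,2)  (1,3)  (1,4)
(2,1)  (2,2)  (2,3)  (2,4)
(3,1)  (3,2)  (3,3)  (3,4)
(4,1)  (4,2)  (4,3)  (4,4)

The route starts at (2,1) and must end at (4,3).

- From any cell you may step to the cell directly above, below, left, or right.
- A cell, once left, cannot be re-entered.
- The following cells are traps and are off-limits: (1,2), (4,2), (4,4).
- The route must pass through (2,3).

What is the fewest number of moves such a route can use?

4

Any route passes through (2,3) somewhere between (2,1) and (4,3). Summing Manhattan distances along the two legs ((2,1) → (2,3) → (4,3)) gives a lower bound of 2 + 2 = 4 moves.
A route of 4 moves achieves this: (2,1) → (2,2) → (2,3) → (3,3) → (4,3).
Since 4 matches the lower bound, it is optimal.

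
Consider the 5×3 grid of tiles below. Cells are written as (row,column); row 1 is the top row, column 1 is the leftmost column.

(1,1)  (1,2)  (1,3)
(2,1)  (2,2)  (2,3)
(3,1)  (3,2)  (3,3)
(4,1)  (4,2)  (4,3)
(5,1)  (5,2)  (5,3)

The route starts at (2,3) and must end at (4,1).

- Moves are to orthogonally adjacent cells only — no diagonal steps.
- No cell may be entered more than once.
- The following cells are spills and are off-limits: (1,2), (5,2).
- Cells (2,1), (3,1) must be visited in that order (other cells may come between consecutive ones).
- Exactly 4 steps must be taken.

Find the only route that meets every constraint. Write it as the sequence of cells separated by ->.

(2,3) -> (2,2) -> (2,1) -> (3,1) -> (4,1)

The waypoints must appear in the order (2,1), (3,1), with no cell reused.
Route from (2,3): left 2 to (2,1), down 2 to (4,1) — 4 moves in all.
Check: order respected ((2,1) at step 2, (3,1) at step 3); 4 moves as required.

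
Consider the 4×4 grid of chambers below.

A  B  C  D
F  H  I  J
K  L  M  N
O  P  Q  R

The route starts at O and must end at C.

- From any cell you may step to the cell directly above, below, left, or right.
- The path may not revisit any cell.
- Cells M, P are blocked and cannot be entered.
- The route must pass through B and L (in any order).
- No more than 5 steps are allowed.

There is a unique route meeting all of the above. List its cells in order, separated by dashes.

The 5-move cap with required stops at B, L leaves no slack for detours.
Route from O: up to K, right to L, 2× up (reaching B), right to C — 5 moves in all.
Check: all required cells visited; 5 ≤ 5 moves.

O - K - L - H - B - C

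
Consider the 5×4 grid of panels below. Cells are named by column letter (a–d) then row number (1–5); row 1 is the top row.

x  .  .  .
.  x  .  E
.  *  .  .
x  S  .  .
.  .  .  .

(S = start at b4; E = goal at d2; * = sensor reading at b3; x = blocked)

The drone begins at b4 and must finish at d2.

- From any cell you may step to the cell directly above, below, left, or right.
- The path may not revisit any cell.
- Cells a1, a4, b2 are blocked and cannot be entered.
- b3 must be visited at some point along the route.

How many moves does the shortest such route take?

Any route passes through b3 somewhere between b4 and d2. Summing Manhattan distances along the two legs (b4 → b3 → d2) gives a lower bound of 1 + 3 = 4 moves.
A route of 4 moves achieves this: b4 → b3 → c3 → c2 → d2.
Since 4 matches the lower bound, it is optimal.

4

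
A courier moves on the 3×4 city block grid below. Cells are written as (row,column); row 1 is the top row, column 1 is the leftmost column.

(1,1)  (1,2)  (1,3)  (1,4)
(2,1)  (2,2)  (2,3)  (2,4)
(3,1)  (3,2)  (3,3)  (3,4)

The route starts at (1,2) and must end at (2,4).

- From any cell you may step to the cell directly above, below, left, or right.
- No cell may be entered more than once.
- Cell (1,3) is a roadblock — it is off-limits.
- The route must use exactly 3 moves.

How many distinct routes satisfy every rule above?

1

Need simple routes of exactly 3 moves from (1,2) to (2,4) (Manhattan distance 3, so 0 moves are spent on a detour and 0 undoing it).
Enumerating: (1,2) (2,2) (2,3) (2,4).
That gives 1 route.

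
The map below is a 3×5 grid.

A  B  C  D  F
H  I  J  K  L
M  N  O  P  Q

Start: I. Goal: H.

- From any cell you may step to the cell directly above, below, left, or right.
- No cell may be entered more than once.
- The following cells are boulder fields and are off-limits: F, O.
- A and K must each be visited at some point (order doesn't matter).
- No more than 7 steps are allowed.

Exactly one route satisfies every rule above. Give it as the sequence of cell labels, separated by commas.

I, J, K, D, C, B, A, H

The 7-move cap with required stops at A, K leaves no slack for detours.
Route from I: right 2 to K, up 1 to D, left 3 to A, down 1 to H — 7 moves in all.
Check: all required cells visited; 7 ≤ 7 moves.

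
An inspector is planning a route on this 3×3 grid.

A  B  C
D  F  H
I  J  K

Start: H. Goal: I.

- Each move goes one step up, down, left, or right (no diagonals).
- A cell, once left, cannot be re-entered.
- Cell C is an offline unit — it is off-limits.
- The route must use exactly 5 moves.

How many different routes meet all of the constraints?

Need simple routes of exactly 5 moves from H to I (Manhattan distance 3, so 1 moves are spent on a detour and 1 undoing it).
Enumerating: H K J F D I | H F B A D I.
That gives 2 routes.

2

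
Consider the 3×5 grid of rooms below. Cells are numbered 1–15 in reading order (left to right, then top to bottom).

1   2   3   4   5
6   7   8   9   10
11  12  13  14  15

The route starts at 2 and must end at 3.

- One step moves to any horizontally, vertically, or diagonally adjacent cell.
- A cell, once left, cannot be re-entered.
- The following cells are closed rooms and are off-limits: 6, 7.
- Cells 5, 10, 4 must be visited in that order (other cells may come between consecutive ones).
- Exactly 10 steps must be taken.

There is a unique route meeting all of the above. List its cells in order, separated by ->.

The waypoints must appear in the order 5, 10, 4, with no cell reused.
Route from 2: down-right 1 to 8, down-left 1 to 12, right 3 to 15, up-left 1 to 9, up-right 1 to 5, down 1 to 10, up-left 1 to 4, left 1 to 3 — 10 moves in all.
Check: order respected (5 at step 7, 10 at step 8, 4 at step 9); 10 moves as required.

2 -> 8 -> 12 -> 13 -> 14 -> 15 -> 9 -> 5 -> 10 -> 4 -> 3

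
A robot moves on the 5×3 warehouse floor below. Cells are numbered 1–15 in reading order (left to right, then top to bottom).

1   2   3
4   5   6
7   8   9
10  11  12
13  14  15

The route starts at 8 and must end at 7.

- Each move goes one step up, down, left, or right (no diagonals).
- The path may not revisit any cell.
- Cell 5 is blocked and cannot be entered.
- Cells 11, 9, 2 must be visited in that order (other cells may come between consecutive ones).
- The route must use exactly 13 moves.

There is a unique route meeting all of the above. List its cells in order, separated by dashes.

8 - 11 - 10 - 13 - 14 - 15 - 12 - 9 - 6 - 3 - 2 - 1 - 4 - 7

The waypoints must appear in the order 11, 9, 2, with no cell reused.
Route from 8: down 1 to 11, left 1 to 10, down 1 to 13, right 2 to 15, up 4 to 3, left 2 to 1, down 2 to 7 — 13 moves in all.
Check: order respected (11 at step 1, 9 at step 7, 2 at step 10); 13 moves as required.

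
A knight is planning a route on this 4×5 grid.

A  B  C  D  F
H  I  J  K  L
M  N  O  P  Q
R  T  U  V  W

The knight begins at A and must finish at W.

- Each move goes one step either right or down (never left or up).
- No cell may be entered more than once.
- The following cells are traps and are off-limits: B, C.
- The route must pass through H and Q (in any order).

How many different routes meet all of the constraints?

A right/down-only route from A to W makes exactly 3 down-moves and 4 right-moves in some order.
With no other constraints that would be C(7,3) = 35 routes.
A monotone route can only reach the required cells in the order H, Q, so split there and multiply the segment counts (each segment already excludes blocked cells): A→H: 1; H→Q: 5; Q→W: 1; product = 5.
That gives 5 routes.

5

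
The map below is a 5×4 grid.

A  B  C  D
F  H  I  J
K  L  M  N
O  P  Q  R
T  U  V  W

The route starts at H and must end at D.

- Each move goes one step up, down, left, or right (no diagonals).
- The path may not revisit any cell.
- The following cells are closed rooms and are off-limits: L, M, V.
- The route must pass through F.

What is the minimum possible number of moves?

Any route passes through F somewhere between H and D. Summing Manhattan distances along the two legs (H → F → D) gives a lower bound of 1 + 4 = 5 moves.
A route of 5 moves achieves this: H → F → A → B → C → D.
Since 5 matches the lower bound, it is optimal.

5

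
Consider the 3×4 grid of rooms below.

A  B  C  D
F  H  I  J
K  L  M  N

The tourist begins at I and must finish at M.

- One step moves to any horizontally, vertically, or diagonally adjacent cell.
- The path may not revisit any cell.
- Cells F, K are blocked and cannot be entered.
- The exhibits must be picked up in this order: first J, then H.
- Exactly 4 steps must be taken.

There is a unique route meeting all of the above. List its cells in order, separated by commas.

The waypoints must appear in the order J, H, with no cell reused.
Route from I: right 1 to J, up-left 1 to C, down-left 1 to H, down-right 1 to M — 4 moves in all.
Check: order respected (J at step 1, H at step 3); 4 moves as required.

I, J, C, H, M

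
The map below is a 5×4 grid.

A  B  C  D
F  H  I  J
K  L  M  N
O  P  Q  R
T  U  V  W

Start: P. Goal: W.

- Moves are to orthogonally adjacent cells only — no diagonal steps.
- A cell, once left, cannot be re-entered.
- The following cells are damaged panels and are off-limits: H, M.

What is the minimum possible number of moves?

The Manhattan distance from P to W is |4−5| + |2−4| = 3, so at least 3 moves are needed.
A route of 3 moves achieves this: P → U → V → W.
Since 3 matches the lower bound, it is optimal.

3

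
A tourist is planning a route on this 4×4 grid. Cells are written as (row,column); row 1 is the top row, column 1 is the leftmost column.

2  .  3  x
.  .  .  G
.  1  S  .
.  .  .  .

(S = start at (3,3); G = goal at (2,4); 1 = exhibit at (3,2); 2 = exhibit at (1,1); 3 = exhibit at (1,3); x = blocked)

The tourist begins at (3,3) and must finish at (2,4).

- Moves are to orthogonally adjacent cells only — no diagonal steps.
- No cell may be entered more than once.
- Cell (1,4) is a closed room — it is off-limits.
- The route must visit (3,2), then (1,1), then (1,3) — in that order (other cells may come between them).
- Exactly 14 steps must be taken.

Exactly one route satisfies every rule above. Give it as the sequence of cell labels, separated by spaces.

The waypoints must appear in the order (3,2), (1,1), (1,3), with no cell reused.
Route from (3,3): right to (3,4), down to (4,4), 3× left (reaching (4,1)), up to (3,1), right to (3,2), up to (2,2), left to (2,1), up to (1,1), 2× right (reaching (1,3)), down to (2,3), right to (2,4) — 14 moves in all.
Check: order respected (1 at step 7, 2 at step 10, 3 at step 12); 14 moves as required.

(3,3) (3,4) (4,4) (4,3) (4,2) (4,1) (3,1) (3,2) (2,2) (2,1) (1,1) (1,2) (1,3) (2,3) (2,4)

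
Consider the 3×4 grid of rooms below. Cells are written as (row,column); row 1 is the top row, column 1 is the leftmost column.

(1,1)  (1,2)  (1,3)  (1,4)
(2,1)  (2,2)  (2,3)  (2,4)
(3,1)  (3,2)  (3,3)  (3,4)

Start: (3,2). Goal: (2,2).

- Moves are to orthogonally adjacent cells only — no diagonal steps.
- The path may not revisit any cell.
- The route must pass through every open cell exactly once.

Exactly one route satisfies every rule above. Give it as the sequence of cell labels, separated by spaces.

(3,2) (3,1) (2,1) (1,1) (1,2) (1,3) (1,4) (2,4) (3,4) (3,3) (2,3) (2,2)

Need to visit all 12 open cells exactly once, starting at (3,2) and ending at (2,2).
Cell (3,1) has only two open neighbours ((2,1) and (3,2)), so the path must pass straight through it: one of those is the cell it's entered from and the other is where it exits.
Route from (3,2): left 1 to (3,1), up 2 to (1,1), right 3 to (1,4), down 2 to (3,4), left 1 to (3,3), up 1 to (2,3), left 1 to (2,2) — 11 moves in all.
Check: all 12 open cells covered.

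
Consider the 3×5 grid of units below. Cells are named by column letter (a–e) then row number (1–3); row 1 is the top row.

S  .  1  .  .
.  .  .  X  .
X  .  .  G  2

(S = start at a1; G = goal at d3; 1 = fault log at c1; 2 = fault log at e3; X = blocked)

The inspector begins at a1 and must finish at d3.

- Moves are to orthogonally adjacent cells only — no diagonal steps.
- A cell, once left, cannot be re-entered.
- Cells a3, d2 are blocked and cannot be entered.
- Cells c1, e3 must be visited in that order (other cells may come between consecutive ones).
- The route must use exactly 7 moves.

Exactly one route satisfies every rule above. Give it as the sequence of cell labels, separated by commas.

The waypoints must appear in the order c1, e3, with no cell reused.
Route from a1: 4× right (reaching e1), 2× down (reaching e3), left to d3 — 7 moves in all.
Check: order respected (1 at step 2, 2 at step 6); 7 moves as required.

a1, b1, c1, d1, e1, e2, e3, d3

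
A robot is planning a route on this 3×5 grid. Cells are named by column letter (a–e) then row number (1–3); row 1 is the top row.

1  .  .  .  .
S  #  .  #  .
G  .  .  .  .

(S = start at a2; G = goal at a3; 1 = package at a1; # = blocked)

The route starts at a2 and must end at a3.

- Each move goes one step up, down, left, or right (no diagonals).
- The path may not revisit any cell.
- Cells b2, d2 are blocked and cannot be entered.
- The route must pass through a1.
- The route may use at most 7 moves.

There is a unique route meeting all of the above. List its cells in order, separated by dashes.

Any route must reach a1 and still end at a3 within 7 moves, so the order of the required stops is forced.
Route from a2: up to a1, 2× right (reaching c1), 2× down (reaching c3), 2× left (reaching a3) — 7 moves in all.
Check: all required cells visited; 7 ≤ 7 moves.

a2 - a1 - b1 - c1 - c2 - c3 - b3 - a3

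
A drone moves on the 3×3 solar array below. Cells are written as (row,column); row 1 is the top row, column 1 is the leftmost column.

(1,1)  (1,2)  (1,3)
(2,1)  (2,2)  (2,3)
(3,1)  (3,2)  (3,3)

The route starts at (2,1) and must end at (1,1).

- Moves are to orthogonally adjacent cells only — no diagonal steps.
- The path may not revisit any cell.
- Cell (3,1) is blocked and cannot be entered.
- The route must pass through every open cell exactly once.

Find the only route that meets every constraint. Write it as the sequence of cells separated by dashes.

Need to visit all 8 open cells exactly once, starting at (2,1) and ending at (1,1).
Route from (2,1): right to (2,2), down to (3,2), right to (3,3), 2× up (reaching (1,3)), 2× left (reaching (1,1)) — 7 moves in all.
Check: all 8 open cells covered.

(2,1) - (2,2) - (3,2) - (3,3) - (2,3) - (1,3) - (1,2) - (1,1)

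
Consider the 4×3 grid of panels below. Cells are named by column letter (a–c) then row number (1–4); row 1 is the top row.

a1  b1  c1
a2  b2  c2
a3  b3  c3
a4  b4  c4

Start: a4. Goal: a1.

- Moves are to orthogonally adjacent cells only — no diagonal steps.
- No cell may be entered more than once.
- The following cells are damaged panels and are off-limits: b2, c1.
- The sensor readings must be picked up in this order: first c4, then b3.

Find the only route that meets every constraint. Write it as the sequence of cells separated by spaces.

a4 b4 c4 c3 b3 a3 a2 a1

The waypoints must appear in the order c4, b3, with no cell reused.
Route from a4: 2× right (reaching c4), up to c3, 2× left (reaching a3), 2× up (reaching a1) — 7 moves in all.
Check: order respected (c4 at step 2, b3 at step 4).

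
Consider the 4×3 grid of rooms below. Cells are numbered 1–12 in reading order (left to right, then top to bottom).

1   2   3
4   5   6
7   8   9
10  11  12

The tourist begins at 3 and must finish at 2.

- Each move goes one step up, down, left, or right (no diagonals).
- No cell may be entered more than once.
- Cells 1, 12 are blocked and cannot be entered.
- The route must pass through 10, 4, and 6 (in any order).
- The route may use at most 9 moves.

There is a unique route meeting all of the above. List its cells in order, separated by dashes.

3 - 6 - 9 - 8 - 11 - 10 - 7 - 4 - 5 - 2

The budget equals the shortest possible length, so every move has to be on a shortest route through the required cells.
Route from 3: down 2 to 9, left 1 to 8, down 1 to 11, left 1 to 10, up 2 to 4, right 1 to 5, up 1 to 2 — 9 moves in all.
Check: all required cells visited; 9 ≤ 9 moves.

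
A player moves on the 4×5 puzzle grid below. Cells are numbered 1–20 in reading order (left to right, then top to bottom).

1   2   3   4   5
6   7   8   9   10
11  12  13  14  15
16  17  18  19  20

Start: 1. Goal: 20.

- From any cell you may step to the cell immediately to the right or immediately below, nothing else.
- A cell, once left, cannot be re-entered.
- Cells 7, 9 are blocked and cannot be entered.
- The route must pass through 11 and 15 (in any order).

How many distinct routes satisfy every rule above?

A right/down-only route from 1 to 20 makes exactly 3 down-moves and 4 right-moves in some order.
With no other constraints that would be C(7,3) = 35 routes.
A monotone route can only reach the required cells in the order 11, 15, so split there and multiply the segment counts (each segment already excludes blocked cells): 1→11: 1; 11→15: 1; 15→20: 1; product = 1.
That gives 1 route.

1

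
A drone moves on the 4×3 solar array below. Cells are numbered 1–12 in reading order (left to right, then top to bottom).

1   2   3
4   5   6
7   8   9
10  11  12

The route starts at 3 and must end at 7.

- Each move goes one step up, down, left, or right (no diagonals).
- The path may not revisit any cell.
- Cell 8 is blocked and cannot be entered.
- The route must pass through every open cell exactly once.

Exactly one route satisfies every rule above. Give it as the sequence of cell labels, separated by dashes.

Need to visit all 11 open cells exactly once, starting at 3 and ending at 7.
Route from 3: 2× left (reaching 1), down to 4, 2× right (reaching 6), 2× down (reaching 12), 2× left (reaching 10), up to 7 — 10 moves in all.
Check: all 11 open cells covered.

3 - 2 - 1 - 4 - 5 - 6 - 9 - 12 - 11 - 10 - 7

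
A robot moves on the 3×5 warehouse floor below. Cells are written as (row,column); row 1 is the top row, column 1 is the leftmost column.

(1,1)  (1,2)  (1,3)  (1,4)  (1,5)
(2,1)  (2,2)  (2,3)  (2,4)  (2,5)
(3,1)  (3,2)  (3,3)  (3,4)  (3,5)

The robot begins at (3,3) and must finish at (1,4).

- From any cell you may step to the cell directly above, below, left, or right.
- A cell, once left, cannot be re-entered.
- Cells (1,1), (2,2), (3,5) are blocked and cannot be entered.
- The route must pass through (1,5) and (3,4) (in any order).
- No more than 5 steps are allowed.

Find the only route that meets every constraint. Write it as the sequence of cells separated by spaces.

The 5-move cap with required stops at (1,5), (3,4) leaves no slack for detours.
Route from (3,3): right to (3,4), up to (2,4), right to (2,5), up to (1,5), left to (1,4) — 5 moves in all.
Check: all required cells visited; 5 ≤ 5 moves.

(3,3) (3,4) (2,4) (2,5) (1,5) (1,4)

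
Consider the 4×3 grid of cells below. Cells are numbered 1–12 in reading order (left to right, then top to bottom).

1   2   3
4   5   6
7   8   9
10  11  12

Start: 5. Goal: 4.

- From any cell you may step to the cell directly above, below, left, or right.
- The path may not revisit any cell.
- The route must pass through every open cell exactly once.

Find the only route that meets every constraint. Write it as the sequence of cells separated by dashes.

5 - 8 - 7 - 10 - 11 - 12 - 9 - 6 - 3 - 2 - 1 - 4

Need to visit all 12 open cells exactly once, starting at 5 and ending at 4.
Cell 1 has only two open neighbours (4 and 2), so the path must pass straight through it: one of those is the cell it's entered from and the other is where it exits.
Route from 5: down to 8, left to 7, down to 10, 2× right (reaching 12), 3× up (reaching 3), 2× left (reaching 1), down to 4 — 11 moves in all.
Check: all 12 open cells covered.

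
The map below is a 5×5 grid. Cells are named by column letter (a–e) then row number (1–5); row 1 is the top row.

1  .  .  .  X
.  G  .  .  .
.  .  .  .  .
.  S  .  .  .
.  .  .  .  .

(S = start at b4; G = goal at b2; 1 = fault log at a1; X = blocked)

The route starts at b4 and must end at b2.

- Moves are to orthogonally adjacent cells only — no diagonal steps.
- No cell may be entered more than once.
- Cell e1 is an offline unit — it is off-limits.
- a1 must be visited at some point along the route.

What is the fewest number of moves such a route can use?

Any route passes through a1 somewhere between b4 and b2. Summing Manhattan distances along the two legs (b4 → a1 → b2) gives a lower bound of 4 + 2 = 6 moves.
A route of 6 moves achieves this: b4 → b3 → a3 → a2 → a1 → b1 → b2.
Since 6 matches the lower bound, it is optimal.

6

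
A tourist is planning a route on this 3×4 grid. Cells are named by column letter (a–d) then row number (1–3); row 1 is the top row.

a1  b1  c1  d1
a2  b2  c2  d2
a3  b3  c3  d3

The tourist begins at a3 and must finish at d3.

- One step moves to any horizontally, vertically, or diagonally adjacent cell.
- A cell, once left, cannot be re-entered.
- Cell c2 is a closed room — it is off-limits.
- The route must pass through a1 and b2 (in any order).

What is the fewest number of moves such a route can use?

Any route passes through a1 and b2 in some order between a3 and d3. Summing Chebyshev distances along each leg and taking the cheapest ordering (a3 → b2 → a1 → d3) gives a lower bound of 1 + 1 + 3 = 5 moves.
A route of 5 moves achieves this: a3 → a2 → a1 → b2 → c3 → d3.
Since 5 matches the lower bound, it is optimal.

5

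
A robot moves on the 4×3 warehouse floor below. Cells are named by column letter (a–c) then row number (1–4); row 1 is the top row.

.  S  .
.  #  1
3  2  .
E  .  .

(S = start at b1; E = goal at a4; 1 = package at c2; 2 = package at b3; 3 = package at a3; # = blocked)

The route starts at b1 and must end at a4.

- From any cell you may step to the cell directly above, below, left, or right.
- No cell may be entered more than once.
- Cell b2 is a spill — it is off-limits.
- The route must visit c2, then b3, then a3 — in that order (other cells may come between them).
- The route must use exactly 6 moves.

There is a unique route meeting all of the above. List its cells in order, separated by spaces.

The waypoints must appear in the order c2, b3, a3, with no cell reused.
Route from b1: right to c1, 2× down (reaching c3), 2× left (reaching a3), down to a4 — 6 moves in all.
Check: order respected (1 at step 2, 2 at step 4, 3 at step 5); 6 moves as required.

b1 c1 c2 c3 b3 a3 a4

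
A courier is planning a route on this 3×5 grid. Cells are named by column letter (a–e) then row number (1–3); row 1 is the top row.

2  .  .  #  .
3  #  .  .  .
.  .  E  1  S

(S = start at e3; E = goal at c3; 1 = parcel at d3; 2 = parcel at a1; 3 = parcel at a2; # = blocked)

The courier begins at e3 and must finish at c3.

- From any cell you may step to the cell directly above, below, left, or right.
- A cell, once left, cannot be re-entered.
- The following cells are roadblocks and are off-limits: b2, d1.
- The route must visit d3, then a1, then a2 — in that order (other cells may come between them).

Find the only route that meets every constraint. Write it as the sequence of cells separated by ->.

e3 -> d3 -> d2 -> c2 -> c1 -> b1 -> a1 -> a2 -> a3 -> b3 -> c3

The waypoints must appear in the order d3, a1, a2, with no cell reused.
Route from e3: left 1 to d3, up 1 to d2, left 1 to c2, up 1 to c1, left 2 to a1, down 2 to a3, right 2 to c3 — 10 moves in all.
Check: order respected (1 at step 1, 2 at step 6, 3 at step 7).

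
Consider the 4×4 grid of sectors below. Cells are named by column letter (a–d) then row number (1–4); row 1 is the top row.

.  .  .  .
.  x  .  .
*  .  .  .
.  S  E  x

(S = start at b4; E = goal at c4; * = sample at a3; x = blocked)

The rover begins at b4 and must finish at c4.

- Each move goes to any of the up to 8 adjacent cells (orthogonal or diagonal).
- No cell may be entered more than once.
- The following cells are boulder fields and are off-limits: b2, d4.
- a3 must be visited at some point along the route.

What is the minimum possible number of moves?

3

Any route passes through a3 somewhere between b4 and c4. Summing Chebyshev distances along the two legs (b4 → a3 → c4) gives a lower bound of 1 + 2 = 3 moves.
A route of 3 moves achieves this: b4 → a3 → b3 → c4.
Since 3 matches the lower bound, it is optimal.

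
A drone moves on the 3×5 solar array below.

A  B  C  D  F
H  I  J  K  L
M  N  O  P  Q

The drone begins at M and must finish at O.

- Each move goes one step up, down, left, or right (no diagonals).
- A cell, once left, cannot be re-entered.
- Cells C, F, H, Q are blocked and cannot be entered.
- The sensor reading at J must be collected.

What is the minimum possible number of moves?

4

Any route passes through J somewhere between M and O. Summing Manhattan distances along the two legs (M → J → O) gives a lower bound of 3 + 1 = 4 moves.
A route of 4 moves achieves this: M → N → I → J → O.
Since 4 matches the lower bound, it is optimal.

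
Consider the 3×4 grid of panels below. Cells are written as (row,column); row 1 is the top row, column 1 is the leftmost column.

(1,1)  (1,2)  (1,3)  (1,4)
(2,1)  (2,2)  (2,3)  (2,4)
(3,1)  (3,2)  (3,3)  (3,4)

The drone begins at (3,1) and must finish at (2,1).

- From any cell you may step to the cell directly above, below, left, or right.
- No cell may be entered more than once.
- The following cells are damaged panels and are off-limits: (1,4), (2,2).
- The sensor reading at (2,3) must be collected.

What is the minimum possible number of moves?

7

Any route passes through (2,3) somewhere between (3,1) and (2,1). Summing Manhattan distances along the two legs ((3,1) → (2,3) → (2,1)) gives a lower bound of 3 + 2 = 5 moves.
That bound ignores the blocked cells. Measuring each leg by the fewest moves that actually steer around them ((3,1)→(2,3): 3; (2,3)→(2,1): 4) raises the lower bound to 7.
A route of 7 moves exists: (3,1) → (3,2) → (3,3) → (2,3) → (1,3) → (1,2) → (1,1) → (2,1).
Since 7 matches that lower bound, it is optimal.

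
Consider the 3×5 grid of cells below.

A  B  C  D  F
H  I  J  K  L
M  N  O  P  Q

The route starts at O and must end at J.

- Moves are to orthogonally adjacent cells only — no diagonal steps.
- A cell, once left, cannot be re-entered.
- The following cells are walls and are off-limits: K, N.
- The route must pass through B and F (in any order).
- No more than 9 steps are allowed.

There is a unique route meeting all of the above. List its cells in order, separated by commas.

The budget equals the shortest possible length, so every move has to be on a shortest route through the required cells.
Route from O: right 2 to Q, up 2 to F, left 3 to B, down 1 to I, right 1 to J — 9 moves in all.
Check: all required cells visited; 9 ≤ 9 moves.

O, P, Q, L, F, D, C, B, I, J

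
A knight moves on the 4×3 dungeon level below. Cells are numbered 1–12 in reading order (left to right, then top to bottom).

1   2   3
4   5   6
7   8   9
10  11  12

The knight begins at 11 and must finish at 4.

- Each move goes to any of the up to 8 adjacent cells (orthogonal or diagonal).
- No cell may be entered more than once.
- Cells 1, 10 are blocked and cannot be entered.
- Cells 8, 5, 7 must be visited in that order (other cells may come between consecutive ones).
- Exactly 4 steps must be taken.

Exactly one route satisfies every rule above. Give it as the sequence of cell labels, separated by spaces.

11 8 5 7 4

The waypoints must appear in the order 8, 5, 7, with no cell reused.
Route from 11: up 2 to 5, down-left 1 to 7, up 1 to 4 — 4 moves in all.
Check: order respected (8 at step 1, 5 at step 2, 7 at step 3); 4 moves as required.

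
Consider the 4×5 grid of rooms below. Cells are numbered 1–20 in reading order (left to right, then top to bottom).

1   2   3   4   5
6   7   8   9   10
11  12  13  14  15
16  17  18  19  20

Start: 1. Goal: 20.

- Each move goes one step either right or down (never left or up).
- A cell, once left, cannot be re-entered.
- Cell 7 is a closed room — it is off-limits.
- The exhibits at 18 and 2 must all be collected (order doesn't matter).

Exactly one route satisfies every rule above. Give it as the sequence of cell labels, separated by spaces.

1 2 3 8 13 18 19 20

Moves only go right or down, so the column and row indices never decrease.
Route from 1: right 2 to 3, down 3 to 18, right 2 to 20 — 7 moves in all.
Check: all required cells visited.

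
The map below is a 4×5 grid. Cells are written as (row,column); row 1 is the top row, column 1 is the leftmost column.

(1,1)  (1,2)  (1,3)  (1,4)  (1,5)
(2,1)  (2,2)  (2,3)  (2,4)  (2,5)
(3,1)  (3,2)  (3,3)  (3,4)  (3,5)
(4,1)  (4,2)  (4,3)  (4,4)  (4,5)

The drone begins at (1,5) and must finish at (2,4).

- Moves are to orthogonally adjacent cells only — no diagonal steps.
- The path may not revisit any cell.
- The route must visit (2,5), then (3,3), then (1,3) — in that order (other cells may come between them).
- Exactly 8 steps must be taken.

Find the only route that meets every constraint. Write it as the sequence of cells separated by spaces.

(1,5) (2,5) (3,5) (3,4) (3,3) (2,3) (1,3) (1,4) (2,4)

The waypoints must appear in the order (2,5), (3,3), (1,3), with no cell reused.
Route from (1,5): down 2 to (3,5), left 2 to (3,3), up 2 to (1,3), right 1 to (1,4), down 1 to (2,4) — 8 moves in all.
Check: order respected ((2,5) at step 1, (3,3) at step 4, (1,3) at step 6); 8 moves as required.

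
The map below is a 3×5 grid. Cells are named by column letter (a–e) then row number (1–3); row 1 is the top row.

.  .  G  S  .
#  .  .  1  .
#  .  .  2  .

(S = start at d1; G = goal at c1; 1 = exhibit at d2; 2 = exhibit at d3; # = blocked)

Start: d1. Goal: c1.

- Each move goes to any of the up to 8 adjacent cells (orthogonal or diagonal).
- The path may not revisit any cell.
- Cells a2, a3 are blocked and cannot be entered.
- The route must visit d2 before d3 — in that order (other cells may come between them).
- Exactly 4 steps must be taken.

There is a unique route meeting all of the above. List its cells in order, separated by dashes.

d1 - d2 - d3 - c2 - c1

The waypoints must appear in the order d2, d3, with no cell reused.
Route from d1: down 2 to d3, up-left 1 to c2, up 1 to c1 — 4 moves in all.
Check: order respected (1 at step 1, 2 at step 2); 4 moves as required.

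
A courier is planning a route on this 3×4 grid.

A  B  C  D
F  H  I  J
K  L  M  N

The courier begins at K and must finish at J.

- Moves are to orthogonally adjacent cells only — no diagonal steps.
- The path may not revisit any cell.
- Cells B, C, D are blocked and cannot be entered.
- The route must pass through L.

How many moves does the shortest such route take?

4

Any route passes through L somewhere between K and J. Summing Manhattan distances along the two legs (K → L → J) gives a lower bound of 1 + 3 = 4 moves.
A route of 4 moves achieves this: K → L → H → I → J.
Since 4 matches the lower bound, it is optimal.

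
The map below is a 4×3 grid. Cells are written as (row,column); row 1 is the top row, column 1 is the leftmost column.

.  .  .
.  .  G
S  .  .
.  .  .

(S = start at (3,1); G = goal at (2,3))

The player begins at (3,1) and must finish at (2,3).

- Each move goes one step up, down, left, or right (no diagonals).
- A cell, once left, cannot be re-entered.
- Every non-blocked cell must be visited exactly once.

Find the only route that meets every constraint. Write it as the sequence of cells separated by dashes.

(3,1) - (4,1) - (4,2) - (4,3) - (3,3) - (3,2) - (2,2) - (2,1) - (1,1) - (1,2) - (1,3) - (2,3)

Need to visit all 12 open cells exactly once, starting at (3,1) and ending at (2,3).
Route from (3,1): down 1 to (4,1), right 2 to (4,3), up 1 to (3,3), left 1 to (3,2), up 1 to (2,2), left 1 to (2,1), up 1 to (1,1), right 2 to (1,3), down 1 to (2,3) — 11 moves in all.
Check: all 12 open cells covered.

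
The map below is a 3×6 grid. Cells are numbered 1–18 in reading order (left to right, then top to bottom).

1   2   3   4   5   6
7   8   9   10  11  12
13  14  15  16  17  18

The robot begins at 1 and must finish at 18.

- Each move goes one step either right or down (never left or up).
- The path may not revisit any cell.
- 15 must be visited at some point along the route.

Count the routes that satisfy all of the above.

A right/down-only route from 1 to 18 makes exactly 2 down-moves and 5 right-moves in some order.
With no other constraints that would be C(7,2) = 21 routes.
Split at 15 and multiply the segment counts: 1→15: 6; 15→18: 1; product = 6.
That gives 6 routes.

6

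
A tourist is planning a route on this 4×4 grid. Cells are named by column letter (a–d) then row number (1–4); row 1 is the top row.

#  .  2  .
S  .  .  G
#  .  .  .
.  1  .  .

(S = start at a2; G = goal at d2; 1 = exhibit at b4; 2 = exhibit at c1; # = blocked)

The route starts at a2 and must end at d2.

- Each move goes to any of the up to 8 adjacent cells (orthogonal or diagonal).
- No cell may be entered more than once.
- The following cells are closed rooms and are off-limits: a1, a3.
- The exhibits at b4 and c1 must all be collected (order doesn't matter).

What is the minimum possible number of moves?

Any route passes through b4 and c1 in some order between a2 and d2. Summing Chebyshev distances along each leg and taking the cheapest ordering (a2 → b4 → c1 → d2) gives a lower bound of 2 + 3 + 1 = 6 moves.
A route of 6 moves achieves this: a2 → b3 → b4 → c3 → b2 → c1 → d2.
Since 6 matches the lower bound, it is optimal.

6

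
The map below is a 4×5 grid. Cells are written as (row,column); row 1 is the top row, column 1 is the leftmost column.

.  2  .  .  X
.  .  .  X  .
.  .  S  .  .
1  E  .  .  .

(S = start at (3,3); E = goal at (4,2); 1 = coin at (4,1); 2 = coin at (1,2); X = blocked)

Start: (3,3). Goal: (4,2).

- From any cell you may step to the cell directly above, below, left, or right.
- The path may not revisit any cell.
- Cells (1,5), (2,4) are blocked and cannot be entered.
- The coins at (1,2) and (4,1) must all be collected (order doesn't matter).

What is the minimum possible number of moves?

8

Any route passes through (1,2) and (4,1) in some order between (3,3) and (4,2). Summing Manhattan distances along each leg and taking the cheapest ordering ((3,3) → (1,2) → (4,1) → (4,2)) gives a lower bound of 3 + 4 + 1 = 8 moves.
A route of 8 moves achieves this: (3,3) → (2,3) → (1,3) → (1,2) → (2,2) → (3,2) → (3,1) → (4,1) → (4,2).
Since 8 matches the lower bound, it is optimal.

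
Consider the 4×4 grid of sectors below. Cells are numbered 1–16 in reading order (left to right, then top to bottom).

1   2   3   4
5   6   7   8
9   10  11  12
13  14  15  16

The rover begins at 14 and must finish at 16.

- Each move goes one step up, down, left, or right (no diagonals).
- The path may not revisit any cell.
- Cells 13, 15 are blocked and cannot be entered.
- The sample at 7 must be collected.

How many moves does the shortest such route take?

6

Any route passes through 7 somewhere between 14 and 16. Summing Manhattan distances along the two legs (14 → 7 → 16) gives a lower bound of 3 + 3 = 6 moves.
A route of 6 moves achieves this: 14 → 10 → 6 → 7 → 11 → 12 → 16.
Since 6 matches the lower bound, it is optimal.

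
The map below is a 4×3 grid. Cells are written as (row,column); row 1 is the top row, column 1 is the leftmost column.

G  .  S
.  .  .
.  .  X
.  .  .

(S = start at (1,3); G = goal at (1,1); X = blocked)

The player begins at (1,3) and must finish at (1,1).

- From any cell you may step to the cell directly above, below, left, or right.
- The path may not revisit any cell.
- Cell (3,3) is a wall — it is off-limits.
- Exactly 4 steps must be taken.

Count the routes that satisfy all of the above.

3

Need simple routes of exactly 4 moves from (1,3) to (1,1) (Manhattan distance 2, so 1 moves are spent on a detour and 1 undoing it).
Enumerating: (1,3) (2,3) (2,2) (1,2) (1,1) | (1,3) (2,3) (2,2) (2,1) (1,1) | (1,3) (1,2) (2,2) (2,1) (1,1).
That gives 3 routes.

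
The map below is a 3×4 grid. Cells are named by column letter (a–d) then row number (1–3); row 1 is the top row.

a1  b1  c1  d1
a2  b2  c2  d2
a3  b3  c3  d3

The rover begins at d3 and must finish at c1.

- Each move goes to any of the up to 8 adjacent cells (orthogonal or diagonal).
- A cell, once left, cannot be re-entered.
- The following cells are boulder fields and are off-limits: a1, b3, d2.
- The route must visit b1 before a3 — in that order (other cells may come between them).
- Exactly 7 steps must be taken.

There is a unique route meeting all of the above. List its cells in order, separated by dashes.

d3 - c3 - c2 - b1 - a2 - a3 - b2 - c1

The waypoints must appear in the order b1, a3, with no cell reused.
Route from d3: left 1 to c3, up 1 to c2, up-left 1 to b1, down-left 1 to a2, down 1 to a3, up-right 2 to c1 — 7 moves in all.
Check: order respected (b1 at step 3, a3 at step 5); 7 moves as required.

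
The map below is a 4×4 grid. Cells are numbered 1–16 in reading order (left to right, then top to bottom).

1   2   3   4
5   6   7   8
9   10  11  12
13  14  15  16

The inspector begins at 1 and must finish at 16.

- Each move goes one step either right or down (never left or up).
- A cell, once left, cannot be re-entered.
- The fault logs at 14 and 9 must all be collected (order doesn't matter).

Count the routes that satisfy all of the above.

A right/down-only route from 1 to 16 makes exactly 3 down-moves and 3 right-moves in some order.
With no other constraints that would be C(6,3) = 20 routes.
A monotone route can only reach the required cells in the order 9, 14, so split there and multiply the segment counts: 1→9: 1; 9→14: 2; 14→16: 1; product = 2.
That gives 2 routes.

2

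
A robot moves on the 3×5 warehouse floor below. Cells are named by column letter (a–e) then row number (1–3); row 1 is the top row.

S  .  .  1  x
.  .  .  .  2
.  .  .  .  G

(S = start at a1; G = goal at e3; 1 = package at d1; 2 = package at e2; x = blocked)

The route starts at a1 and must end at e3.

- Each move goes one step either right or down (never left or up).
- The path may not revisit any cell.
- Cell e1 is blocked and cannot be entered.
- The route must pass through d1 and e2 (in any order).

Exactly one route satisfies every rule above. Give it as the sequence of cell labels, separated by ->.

Moves only go right or down, so the column and row indices never decrease.
Route from a1: 3× right (reaching d1), down to d2, right to e2, down to e3 — 6 moves in all.
Check: all required cells visited.

a1 -> b1 -> c1 -> d1 -> d2 -> e2 -> e3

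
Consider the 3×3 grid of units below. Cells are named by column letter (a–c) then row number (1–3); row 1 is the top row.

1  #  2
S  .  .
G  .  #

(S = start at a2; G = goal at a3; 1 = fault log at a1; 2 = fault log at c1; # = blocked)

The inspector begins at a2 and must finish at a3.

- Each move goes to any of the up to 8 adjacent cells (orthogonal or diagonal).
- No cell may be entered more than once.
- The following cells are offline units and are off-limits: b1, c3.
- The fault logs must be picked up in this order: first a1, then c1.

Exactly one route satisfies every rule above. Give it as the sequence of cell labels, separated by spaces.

The waypoints must appear in the order a1, c1, with no cell reused.
Route from a2: up to a1, down-right to b2, up-right to c1, down to c2, down-left to b3, left to a3 — 6 moves in all.
Check: order respected (1 at step 1, 2 at step 3).

a2 a1 b2 c1 c2 b3 a3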